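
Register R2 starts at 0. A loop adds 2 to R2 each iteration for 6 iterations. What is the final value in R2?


Starting value: R2 = 0
  Iter 1: R2 = 0 + 2 = 2
  Iter 2: R2 = 2 + 2 = 4
  Iter 3: R2 = 4 + 2 = 6
  Iter 4: R2 = 6 + 2 = 8
  Iter 5: R2 = 8 + 2 = 10
  Iter 6: R2 = 10 + 2 = 12
Final: R2 = 12

12


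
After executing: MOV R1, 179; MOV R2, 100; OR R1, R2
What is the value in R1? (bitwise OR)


Register state trace:
  MOV R1, 179  → R1 = 179 (0b10110011)
  MOV R2, 100  → R2 = 100 (0b01100100)
  OR R1, R2   → R1 = 179 OR 100 = 247 (0b11110111)
Final: R1 = 247

247


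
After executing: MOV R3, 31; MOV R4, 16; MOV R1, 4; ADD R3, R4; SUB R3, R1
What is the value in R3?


Register state trace:
  MOV R3, 31  → R3 = 31
  MOV R4, 16  → R4 = 16
  MOV R1, 4  → R1 = 4
  ADD R3, R4  → R3 = 31 + 16 = 47
  SUB R3, R1  → R3 = 47 - 4 = 43
Final: R3 = 43

43


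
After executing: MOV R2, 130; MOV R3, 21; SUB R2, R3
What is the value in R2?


Register state trace:
  MOV R2, 130  → R2 = 130
  MOV R3, 21  → R3 = 21
  SUB R2, R3  → R2 = 130 - 21 = 109
Final: R2 = 109

109


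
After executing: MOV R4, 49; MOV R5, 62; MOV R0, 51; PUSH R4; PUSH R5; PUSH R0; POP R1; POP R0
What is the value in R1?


Stack trace (top is rightmost):
  MOV R4, 49  → R4 = 49
  MOV R5, 62  → R5 = 62
  MOV R0, 51  → R0 = 51
  PUSH R4  → stack: [49]
  PUSH R5  → stack: [49, 62]
  PUSH R0  → stack: [49, 62, 51]
  POP R1  → R1 = 51, stack: [49, 62]
  POP R0  → R0 = 62, stack: [49]
Final: R1 = 51

51


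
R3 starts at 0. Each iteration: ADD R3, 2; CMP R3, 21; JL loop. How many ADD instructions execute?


Loop trace (R3 starts at 0, target 21, step 2):
  ADD #1: R3 = 0 + 2 = 2  → 2 < 21, loop
  ADD #2: R3 = 2 + 2 = 4  → 4 < 21, loop
  ADD #3: R3 = 4 + 2 = 6  → 6 < 21, loop
  ADD #4: R3 = 6 + 2 = 8  → 8 < 21, loop
  ADD #5: R3 = 8 + 2 = 10  → 10 < 21, loop
  ADD #6: R3 = 10 + 2 = 12  → 12 < 21, loop
  ADD #7: R3 = 12 + 2 = 14  → 14 < 21, loop
  ADD #8: R3 = 14 + 2 = 16  → 16 < 21, loop
  ADD #9: R3 = 16 + 2 = 18  → 18 < 21, loop
  ADD #10: R3 = 18 + 2 = 20  → 20 < 21, loop
  ADD #11: R3 = 20 + 2 = 22  → 22 >= 21, exit
Total ADD instructions: 11

11


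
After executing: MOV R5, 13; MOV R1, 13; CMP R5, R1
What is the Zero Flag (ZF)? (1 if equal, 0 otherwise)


Register state trace:
  MOV R5, 13  → R5 = 13
  MOV R1, 13  → R1 = 13
  CMP R5, R1  → computes 13 - 13 = 0
  Result is zero, so values are equal
ZF = 1

1


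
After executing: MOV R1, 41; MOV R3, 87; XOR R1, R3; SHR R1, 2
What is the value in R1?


Register state trace:
  MOV R1, 41  → R1 = 41 (0b00101001)
  MOV R3, 87  → R3 = 87 (0b01010111)
  XOR R1, R3  → R1 = 41 XOR 87 = 126 (0b01111110)
  SHR R1, 2  → R1 = 126 >> 2 = 31
Final: R1 = 31

31


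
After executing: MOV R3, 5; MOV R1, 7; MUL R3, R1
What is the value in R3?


Register state trace:
  MOV R3, 5  → R3 = 5
  MOV R1, 7  → R1 = 7
  MUL R3, R1  → R3 = 5 * 7 = 35
Final: R3 = 35

35


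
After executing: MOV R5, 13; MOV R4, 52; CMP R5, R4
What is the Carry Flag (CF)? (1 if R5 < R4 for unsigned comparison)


Register state trace:
  MOV R5, 13  → R5 = 13
  MOV R4, 52  → R4 = 52
  CMP R5, R4  → unsigned 13 - 52: borrow occurs
  13 < 52, so CF = 1
CF = 1

1


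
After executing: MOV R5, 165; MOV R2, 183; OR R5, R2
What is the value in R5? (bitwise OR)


Register state trace:
  MOV R5, 165  → R5 = 165 (0b10100101)
  MOV R2, 183  → R2 = 183 (0b10110111)
  OR R5, R2   → R5 = 165 OR 183 = 183 (0b10110111)
Final: R5 = 183

183


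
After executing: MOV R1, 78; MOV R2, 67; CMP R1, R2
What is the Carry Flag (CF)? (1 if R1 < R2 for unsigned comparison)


Register state trace:
  MOV R1, 78  → R1 = 78
  MOV R2, 67  → R2 = 67
  CMP R1, R2  → unsigned 78 - 67: no borrow
  78 >= 67, so CF = 0
CF = 0

0


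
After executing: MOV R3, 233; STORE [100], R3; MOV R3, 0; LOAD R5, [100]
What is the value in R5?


Register and memory trace:
  MOV R3, 233  → R3 = 233
  STORE [100], R3  → mem[100] = 233
  MOV R3, 0  → R3 = 0
  LOAD R5, [100]  → R5 = mem[100] = 233
Final: R5 = 233

233


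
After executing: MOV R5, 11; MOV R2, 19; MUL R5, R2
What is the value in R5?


Register state trace:
  MOV R5, 11  → R5 = 11
  MOV R2, 19  → R2 = 19
  MUL R5, R2  → R5 = 11 * 19 = 209
Final: R5 = 209

209


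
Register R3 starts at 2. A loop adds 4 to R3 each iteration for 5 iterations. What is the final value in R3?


Starting value: R3 = 2
  Iter 1: R3 = 2 + 4 = 6
  Iter 2: R3 = 6 + 4 = 10
  Iter 3: R3 = 10 + 4 = 14
  Iter 4: R3 = 14 + 4 = 18
  Iter 5: R3 = 18 + 4 = 22
Final: R3 = 22

22


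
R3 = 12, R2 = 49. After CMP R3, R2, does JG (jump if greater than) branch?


Trace:
  R3 = 12, R2 = 49
  CMP R3, R2  → compares 12 vs 49
  JG checks: is 12 greater than 49?
  12 < 49, so condition is false
Branch taken: No

No


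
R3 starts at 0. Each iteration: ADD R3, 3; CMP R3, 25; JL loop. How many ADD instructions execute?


Loop trace (R3 starts at 0, target 25, step 3):
  ADD #1: R3 = 0 + 3 = 3  → 3 < 25, loop
  ADD #2: R3 = 3 + 3 = 6  → 6 < 25, loop
  ADD #3: R3 = 6 + 3 = 9  → 9 < 25, loop
  ADD #4: R3 = 9 + 3 = 12  → 12 < 25, loop
  ADD #5: R3 = 12 + 3 = 15  → 15 < 25, loop
  ADD #6: R3 = 15 + 3 = 18  → 18 < 25, loop
  ADD #7: R3 = 18 + 3 = 21  → 21 < 25, loop
  ADD #8: R3 = 21 + 3 = 24  → 24 < 25, loop
  ADD #9: R3 = 24 + 3 = 27  → 27 >= 25, exit
Total ADD instructions: 9

9


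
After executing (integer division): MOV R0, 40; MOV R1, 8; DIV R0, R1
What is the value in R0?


Register state trace:
  MOV R0, 40  → R0 = 40
  MOV R1, 8  → R1 = 8
  DIV R0, R1  → R0 = 40 // 8 = 5
Final: R0 = 5

5


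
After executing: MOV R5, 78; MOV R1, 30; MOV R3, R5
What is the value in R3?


Register state trace:
  MOV R5, 78  → R5 = 78
  MOV R1, 30  → R1 = 30
  MOV R3, R5  → R3 = 78
Final: R3 = 78

78


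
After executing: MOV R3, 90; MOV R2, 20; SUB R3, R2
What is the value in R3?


Register state trace:
  MOV R3, 90  → R3 = 90
  MOV R2, 20  → R2 = 20
  SUB R3, R2  → R3 = 90 - 20 = 70
Final: R3 = 70

70


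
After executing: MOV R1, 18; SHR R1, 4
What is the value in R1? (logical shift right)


Register state trace:
  MOV R1, 18  → R1 = 18
  SHR R1, 4  → R1 = 18 >> 4 = 18 // 2^4 = 1
Final: R1 = 1

1


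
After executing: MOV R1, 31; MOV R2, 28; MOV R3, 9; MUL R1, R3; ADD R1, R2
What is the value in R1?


Register state trace:
  MOV R1, 31  → R1 = 31
  MOV R2, 28  → R2 = 28
  MOV R3, 9  → R3 = 9
  MUL R1, R3  → R1 = 31 * 9 = 279
  ADD R1, R2  → R1 = 279 + 28 = 307
Final: R1 = 307

307


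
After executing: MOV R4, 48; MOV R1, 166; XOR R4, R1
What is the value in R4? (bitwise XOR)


Register state trace:
  MOV R4, 48  → R4 = 48 (0b00110000)
  MOV R1, 166  → R1 = 166 (0b10100110)
  XOR R4, R1  → R4 = 48 XOR 166 = 150 (0b10010110)
Final: R4 = 150

150


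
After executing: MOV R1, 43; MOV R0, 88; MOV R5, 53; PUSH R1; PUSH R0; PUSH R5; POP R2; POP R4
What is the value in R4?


Stack trace (top is rightmost):
  MOV R1, 43  → R1 = 43
  MOV R0, 88  → R0 = 88
  MOV R5, 53  → R5 = 53
  PUSH R1  → stack: [43]
  PUSH R0  → stack: [43, 88]
  PUSH R5  → stack: [43, 88, 53]
  POP R2  → R2 = 53, stack: [43, 88]
  POP R4  → R4 = 88, stack: [43]
Final: R4 = 88

88


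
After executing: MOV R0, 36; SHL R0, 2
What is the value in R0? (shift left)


Register state trace:
  MOV R0, 36  → R0 = 36
  SHL R0, 2  → R0 = 36 << 2 = 36 * 2^2 = 144
Final: R0 = 144

144


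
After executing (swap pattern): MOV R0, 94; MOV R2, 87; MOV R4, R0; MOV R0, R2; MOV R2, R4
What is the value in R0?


Register state trace (swap pattern):
  MOV R0, 94  → R0 = 94
  MOV R2, 87  → R2 = 87
  MOV R4, R0  → R4 = 94  (save R0)
  MOV R0, R2  → R0 = 87  (R0 gets R2's value)
  MOV R2, R4  → R2 = 94  (R2 gets saved value)
Final: R0 = 87

87


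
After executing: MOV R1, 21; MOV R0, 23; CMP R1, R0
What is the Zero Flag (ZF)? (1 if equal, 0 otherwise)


Register state trace:
  MOV R1, 21  → R1 = 21
  MOV R0, 23  → R0 = 23
  CMP R1, R0  → computes 21 - 23 = -2
  Result is nonzero, so values are not equal
ZF = 0

0


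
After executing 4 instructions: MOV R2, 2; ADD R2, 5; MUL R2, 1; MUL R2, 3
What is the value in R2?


Register state trace:
  MOV R2, 2  → R2 = 2
  ADD R2, 5  → R2 = 2 + 5 = 7
  MUL R2, 1  → R2 = 7 * 1 = 7
  MUL R2, 3  → R2 = 7 * 3 = 21
Final: R2 = 21

21


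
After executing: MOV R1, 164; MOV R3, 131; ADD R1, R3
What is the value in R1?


Register state trace:
  MOV R1, 164  → R1 = 164
  MOV R3, 131  → R3 = 131
  ADD R1, R3  → R1 = 164 + 131 = 295
Final: R1 = 295

295


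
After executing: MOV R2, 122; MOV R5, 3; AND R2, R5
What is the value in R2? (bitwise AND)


Register state trace:
  MOV R2, 122  → R2 = 122 (0b01111010)
  MOV R5, 3  → R5 = 3 (0b00000011)
  AND R2, R5  → R2 = 122 AND 3 = 2 (0b00000010)
Final: R2 = 2

2


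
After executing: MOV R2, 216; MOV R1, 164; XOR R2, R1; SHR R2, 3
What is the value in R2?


Register state trace:
  MOV R2, 216  → R2 = 216 (0b11011000)
  MOV R1, 164  → R1 = 164 (0b10100100)
  XOR R2, R1  → R2 = 216 XOR 164 = 124 (0b01111100)
  SHR R2, 3  → R2 = 124 >> 3 = 15
Final: R2 = 15

15


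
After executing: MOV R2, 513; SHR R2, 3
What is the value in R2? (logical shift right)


Register state trace:
  MOV R2, 513  → R2 = 513
  SHR R2, 3  → R2 = 513 >> 3 = 513 // 2^3 = 64
Final: R2 = 64

64


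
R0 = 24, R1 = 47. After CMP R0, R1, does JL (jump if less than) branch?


Trace:
  R0 = 24, R1 = 47
  CMP R0, R1  → compares 24 vs 47
  JL checks: is 24 less than 47?
  24 < 47, so condition is true
Branch taken: Yes

Yes


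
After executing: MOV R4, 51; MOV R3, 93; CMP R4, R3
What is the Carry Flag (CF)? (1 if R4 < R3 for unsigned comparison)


Register state trace:
  MOV R4, 51  → R4 = 51
  MOV R3, 93  → R3 = 93
  CMP R4, R3  → unsigned 51 - 93: borrow occurs
  51 < 93, so CF = 1
CF = 1

1


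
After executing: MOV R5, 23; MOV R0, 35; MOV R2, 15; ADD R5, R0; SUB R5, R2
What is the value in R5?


Register state trace:
  MOV R5, 23  → R5 = 23
  MOV R0, 35  → R0 = 35
  MOV R2, 15  → R2 = 15
  ADD R5, R0  → R5 = 23 + 35 = 58
  SUB R5, R2  → R5 = 58 - 15 = 43
Final: R5 = 43

43


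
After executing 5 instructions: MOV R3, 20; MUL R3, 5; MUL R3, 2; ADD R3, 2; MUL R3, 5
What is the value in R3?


Register state trace:
  MOV R3, 20  → R3 = 20
  MUL R3, 5  → R3 = 20 * 5 = 100
  MUL R3, 2  → R3 = 100 * 2 = 200
  ADD R3, 2  → R3 = 200 + 2 = 202
  MUL R3, 5  → R3 = 202 * 5 = 1010
Final: R3 = 1010

1010


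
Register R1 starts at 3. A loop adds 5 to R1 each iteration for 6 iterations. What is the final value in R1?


Starting value: R1 = 3
  Iter 1: R1 = 3 + 5 = 8
  Iter 2: R1 = 8 + 5 = 13
  Iter 3: R1 = 13 + 5 = 18
  Iter 4: R1 = 18 + 5 = 23
  Iter 5: R1 = 23 + 5 = 28
  Iter 6: R1 = 28 + 5 = 33
Final: R1 = 33

33


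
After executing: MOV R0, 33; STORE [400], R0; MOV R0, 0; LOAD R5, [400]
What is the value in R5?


Register and memory trace:
  MOV R0, 33  → R0 = 33
  STORE [400], R0  → mem[400] = 33
  MOV R0, 0  → R0 = 0
  LOAD R5, [400]  → R5 = mem[400] = 33
Final: R5 = 33

33


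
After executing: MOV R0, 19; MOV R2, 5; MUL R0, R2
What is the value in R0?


Register state trace:
  MOV R0, 19  → R0 = 19
  MOV R2, 5  → R2 = 5
  MUL R0, R2  → R0 = 19 * 5 = 95
Final: R0 = 95

95


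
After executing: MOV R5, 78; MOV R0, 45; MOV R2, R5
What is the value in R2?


Register state trace:
  MOV R5, 78  → R5 = 78
  MOV R0, 45  → R0 = 45
  MOV R2, R5  → R2 = 78
Final: R2 = 78

78


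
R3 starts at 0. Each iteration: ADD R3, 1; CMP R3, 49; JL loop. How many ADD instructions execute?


Loop trace (R3 starts at 0, target 49, step 1):
  ADD #1: R3 = 0 + 1 = 1  → 1 < 49, loop
  ADD #2: R3 = 1 + 1 = 2  → 2 < 49, loop
  ADD #3: R3 = 2 + 1 = 3  → 3 < 49, loop
  ADD #4: R3 = 3 + 1 = 4  → 4 < 49, loop
  ADD #5: R3 = 4 + 1 = 5  → 5 < 49, loop
  ADD #6: R3 = 5 + 1 = 6  → 6 < 49, loop
  ADD #7: R3 = 6 + 1 = 7  → 7 < 49, loop
  ADD #8: R3 = 7 + 1 = 8  → 8 < 49, loop
  ADD #9: R3 = 8 + 1 = 9  → 9 < 49, loop
  ADD #10: R3 = 9 + 1 = 10  → 10 < 49, loop
  ADD #11: R3 = 10 + 1 = 11  → 11 < 49, loop
  ADD #12: R3 = 11 + 1 = 12  → 12 < 49, loop
  ADD #13: R3 = 12 + 1 = 13  → 13 < 49, loop
  ADD #14: R3 = 13 + 1 = 14  → 14 < 49, loop
  ADD #15: R3 = 14 + 1 = 15  → 15 < 49, loop
  ADD #16: R3 = 15 + 1 = 16  → 16 < 49, loop
  ADD #17: R3 = 16 + 1 = 17  → 17 < 49, loop
  ADD #18: R3 = 17 + 1 = 18  → 18 < 49, loop
  ADD #19: R3 = 18 + 1 = 19  → 19 < 49, loop
  ADD #20: R3 = 19 + 1 = 20  → 20 < 49, loop
  ADD #21: R3 = 20 + 1 = 21  → 21 < 49, loop
  ADD #22: R3 = 21 + 1 = 22  → 22 < 49, loop
  ADD #23: R3 = 22 + 1 = 23  → 23 < 49, loop
  ADD #24: R3 = 23 + 1 = 24  → 24 < 49, loop
  ADD #25: R3 = 24 + 1 = 25  → 25 < 49, loop
  ADD #26: R3 = 25 + 1 = 26  → 26 < 49, loop
  ADD #27: R3 = 26 + 1 = 27  → 27 < 49, loop
  ADD #28: R3 = 27 + 1 = 28  → 28 < 49, loop
  ADD #29: R3 = 28 + 1 = 29  → 29 < 49, loop
  ADD #30: R3 = 29 + 1 = 30  → 30 < 49, loop
  ADD #31: R3 = 30 + 1 = 31  → 31 < 49, loop
  ADD #32: R3 = 31 + 1 = 32  → 32 < 49, loop
  ADD #33: R3 = 32 + 1 = 33  → 33 < 49, loop
  ADD #34: R3 = 33 + 1 = 34  → 34 < 49, loop
  ADD #35: R3 = 34 + 1 = 35  → 35 < 49, loop
  ADD #36: R3 = 35 + 1 = 36  → 36 < 49, loop
  ADD #37: R3 = 36 + 1 = 37  → 37 < 49, loop
  ADD #38: R3 = 37 + 1 = 38  → 38 < 49, loop
  ADD #39: R3 = 38 + 1 = 39  → 39 < 49, loop
  ADD #40: R3 = 39 + 1 = 40  → 40 < 49, loop
  ADD #41: R3 = 40 + 1 = 41  → 41 < 49, loop
  ADD #42: R3 = 41 + 1 = 42  → 42 < 49, loop
  ADD #43: R3 = 42 + 1 = 43  → 43 < 49, loop
  ADD #44: R3 = 43 + 1 = 44  → 44 < 49, loop
  ADD #45: R3 = 44 + 1 = 45  → 45 < 49, loop
  ADD #46: R3 = 45 + 1 = 46  → 46 < 49, loop
  ADD #47: R3 = 46 + 1 = 47  → 47 < 49, loop
  ADD #48: R3 = 47 + 1 = 48  → 48 < 49, loop
  ADD #49: R3 = 48 + 1 = 49  → 49 >= 49, exit
Total ADD instructions: 49

49


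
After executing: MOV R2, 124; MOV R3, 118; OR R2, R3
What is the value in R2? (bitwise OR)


Register state trace:
  MOV R2, 124  → R2 = 124 (0b01111100)
  MOV R3, 118  → R3 = 118 (0b01110110)
  OR R2, R3   → R2 = 124 OR 118 = 126 (0b01111110)
Final: R2 = 126

126


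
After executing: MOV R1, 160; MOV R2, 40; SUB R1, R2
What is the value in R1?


Register state trace:
  MOV R1, 160  → R1 = 160
  MOV R2, 40  → R2 = 40
  SUB R1, R2  → R1 = 160 - 40 = 120
Final: R1 = 120

120


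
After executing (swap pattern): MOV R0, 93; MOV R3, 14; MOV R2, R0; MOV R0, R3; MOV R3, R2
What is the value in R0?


Register state trace (swap pattern):
  MOV R0, 93  → R0 = 93
  MOV R3, 14  → R3 = 14
  MOV R2, R0  → R2 = 93  (save R0)
  MOV R0, R3  → R0 = 14  (R0 gets R3's value)
  MOV R3, R2  → R3 = 93  (R3 gets saved value)
Final: R0 = 14

14


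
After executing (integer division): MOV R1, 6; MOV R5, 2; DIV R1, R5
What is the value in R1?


Register state trace:
  MOV R1, 6  → R1 = 6
  MOV R5, 2  → R5 = 2
  DIV R1, R5  → R1 = 6 // 2 = 3
Final: R1 = 3

3


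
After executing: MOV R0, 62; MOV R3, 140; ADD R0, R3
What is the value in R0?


Register state trace:
  MOV R0, 62  → R0 = 62
  MOV R3, 140  → R3 = 140
  ADD R0, R3  → R0 = 62 + 140 = 202
Final: R0 = 202

202


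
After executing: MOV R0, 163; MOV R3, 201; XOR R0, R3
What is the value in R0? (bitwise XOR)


Register state trace:
  MOV R0, 163  → R0 = 163 (0b10100011)
  MOV R3, 201  → R3 = 201 (0b11001001)
  XOR R0, R3  → R0 = 163 XOR 201 = 106 (0b01101010)
Final: R0 = 106

106


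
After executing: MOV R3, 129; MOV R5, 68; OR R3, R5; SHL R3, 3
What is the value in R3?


Register state trace:
  MOV R3, 129  → R3 = 129 (0b10000001)
  MOV R5, 68  → R5 = 68 (0b01000100)
  OR R3, R5  → R3 = 129 OR 68 = 197 (0b11000101)
  SHL R3, 3  → R3 = 197 << 3 = 1576
Final: R3 = 1576

1576


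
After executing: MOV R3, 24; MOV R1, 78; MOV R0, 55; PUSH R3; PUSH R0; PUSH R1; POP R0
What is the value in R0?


Stack trace (top is rightmost):
  MOV R3, 24  → R3 = 24
  MOV R1, 78  → R1 = 78
  MOV R0, 55  → R0 = 55
  PUSH R3  → stack: [24]
  PUSH R0  → stack: [24, 55]
  PUSH R1  → stack: [24, 55, 78]
  POP R0  → R0 = 78, stack: [24, 55]
Final: R0 = 78

78


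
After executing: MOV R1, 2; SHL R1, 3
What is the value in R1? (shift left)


Register state trace:
  MOV R1, 2  → R1 = 2
  SHL R1, 3  → R1 = 2 << 3 = 2 * 2^3 = 16
Final: R1 = 16

16


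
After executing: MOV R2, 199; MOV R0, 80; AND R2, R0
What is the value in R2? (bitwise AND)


Register state trace:
  MOV R2, 199  → R2 = 199 (0b11000111)
  MOV R0, 80  → R0 = 80 (0b01010000)
  AND R2, R0  → R2 = 199 AND 80 = 64 (0b01000000)
Final: R2 = 64

64


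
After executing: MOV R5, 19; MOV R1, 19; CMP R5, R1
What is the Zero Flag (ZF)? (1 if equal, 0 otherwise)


Register state trace:
  MOV R5, 19  → R5 = 19
  MOV R1, 19  → R1 = 19
  CMP R5, R1  → computes 19 - 19 = 0
  Result is zero, so values are equal
ZF = 1

1


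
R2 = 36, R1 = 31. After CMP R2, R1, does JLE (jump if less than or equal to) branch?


Trace:
  R2 = 36, R1 = 31
  CMP R2, R1  → compares 36 vs 31
  JLE checks: is 36 less than or equal to 31?
  36 > 31, so condition is false
Branch taken: No

No


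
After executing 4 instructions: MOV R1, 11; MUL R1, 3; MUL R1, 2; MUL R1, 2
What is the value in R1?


Register state trace:
  MOV R1, 11  → R1 = 11
  MUL R1, 3  → R1 = 11 * 3 = 33
  MUL R1, 2  → R1 = 33 * 2 = 66
  MUL R1, 2  → R1 = 66 * 2 = 132
Final: R1 = 132

132


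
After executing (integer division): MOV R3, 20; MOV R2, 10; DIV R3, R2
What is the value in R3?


Register state trace:
  MOV R3, 20  → R3 = 20
  MOV R2, 10  → R2 = 10
  DIV R3, R2  → R3 = 20 // 10 = 2
Final: R3 = 2

2


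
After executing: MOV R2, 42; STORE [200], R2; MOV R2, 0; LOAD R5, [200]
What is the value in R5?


Register and memory trace:
  MOV R2, 42  → R2 = 42
  STORE [200], R2  → mem[200] = 42
  MOV R2, 0  → R2 = 0
  LOAD R5, [200]  → R5 = mem[200] = 42
Final: R5 = 42

42


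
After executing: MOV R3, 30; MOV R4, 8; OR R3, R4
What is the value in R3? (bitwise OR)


Register state trace:
  MOV R3, 30  → R3 = 30 (0b00011110)
  MOV R4, 8  → R4 = 8 (0b00001000)
  OR R3, R4   → R3 = 30 OR 8 = 30 (0b00011110)
Final: R3 = 30

30


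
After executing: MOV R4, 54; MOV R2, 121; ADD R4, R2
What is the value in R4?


Register state trace:
  MOV R4, 54  → R4 = 54
  MOV R2, 121  → R2 = 121
  ADD R4, R2  → R4 = 54 + 121 = 175
Final: R4 = 175

175


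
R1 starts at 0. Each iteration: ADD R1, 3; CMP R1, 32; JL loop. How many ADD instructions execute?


Loop trace (R1 starts at 0, target 32, step 3):
  ADD #1: R1 = 0 + 3 = 3  → 3 < 32, loop
  ADD #2: R1 = 3 + 3 = 6  → 6 < 32, loop
  ADD #3: R1 = 6 + 3 = 9  → 9 < 32, loop
  ADD #4: R1 = 9 + 3 = 12  → 12 < 32, loop
  ADD #5: R1 = 12 + 3 = 15  → 15 < 32, loop
  ADD #6: R1 = 15 + 3 = 18  → 18 < 32, loop
  ADD #7: R1 = 18 + 3 = 21  → 21 < 32, loop
  ADD #8: R1 = 21 + 3 = 24  → 24 < 32, loop
  ADD #9: R1 = 24 + 3 = 27  → 27 < 32, loop
  ADD #10: R1 = 27 + 3 = 30  → 30 < 32, loop
  ADD #11: R1 = 30 + 3 = 33  → 33 >= 32, exit
Total ADD instructions: 11

11


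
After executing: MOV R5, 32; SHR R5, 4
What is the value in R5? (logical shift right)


Register state trace:
  MOV R5, 32  → R5 = 32
  SHR R5, 4  → R5 = 32 >> 4 = 32 // 2^4 = 2
Final: R5 = 2

2


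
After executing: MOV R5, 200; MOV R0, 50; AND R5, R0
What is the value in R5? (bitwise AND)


Register state trace:
  MOV R5, 200  → R5 = 200 (0b11001000)
  MOV R0, 50  → R0 = 50 (0b00110010)
  AND R5, R0  → R5 = 200 AND 50 = 0 (0b00000000)
Final: R5 = 0

0


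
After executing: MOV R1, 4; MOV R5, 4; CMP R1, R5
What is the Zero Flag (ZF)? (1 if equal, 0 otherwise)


Register state trace:
  MOV R1, 4  → R1 = 4
  MOV R5, 4  → R5 = 4
  CMP R1, R5  → computes 4 - 4 = 0
  Result is zero, so values are equal
ZF = 1

1


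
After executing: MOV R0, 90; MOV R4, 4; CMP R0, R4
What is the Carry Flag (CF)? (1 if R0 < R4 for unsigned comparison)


Register state trace:
  MOV R0, 90  → R0 = 90
  MOV R4, 4  → R4 = 4
  CMP R0, R4  → unsigned 90 - 4: no borrow
  90 >= 4, so CF = 0
CF = 0

0


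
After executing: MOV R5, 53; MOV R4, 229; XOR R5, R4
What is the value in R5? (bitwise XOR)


Register state trace:
  MOV R5, 53  → R5 = 53 (0b00110101)
  MOV R4, 229  → R4 = 229 (0b11100101)
  XOR R5, R4  → R5 = 53 XOR 229 = 208 (0b11010000)
Final: R5 = 208

208


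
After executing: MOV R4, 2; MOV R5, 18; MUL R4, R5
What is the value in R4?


Register state trace:
  MOV R4, 2  → R4 = 2
  MOV R5, 18  → R5 = 18
  MUL R4, R5  → R4 = 2 * 18 = 36
Final: R4 = 36

36


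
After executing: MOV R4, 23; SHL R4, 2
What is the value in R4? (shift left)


Register state trace:
  MOV R4, 23  → R4 = 23
  SHL R4, 2  → R4 = 23 << 2 = 23 * 2^2 = 92
Final: R4 = 92

92


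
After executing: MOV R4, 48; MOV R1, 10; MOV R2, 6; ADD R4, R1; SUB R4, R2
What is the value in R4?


Register state trace:
  MOV R4, 48  → R4 = 48
  MOV R1, 10  → R1 = 10
  MOV R2, 6  → R2 = 6
  ADD R4, R1  → R4 = 48 + 10 = 58
  SUB R4, R2  → R4 = 58 - 6 = 52
Final: R4 = 52

52


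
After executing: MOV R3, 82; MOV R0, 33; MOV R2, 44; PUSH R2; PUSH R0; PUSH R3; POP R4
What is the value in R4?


Stack trace (top is rightmost):
  MOV R3, 82  → R3 = 82
  MOV R0, 33  → R0 = 33
  MOV R2, 44  → R2 = 44
  PUSH R2  → stack: [44]
  PUSH R0  → stack: [44, 33]
  PUSH R3  → stack: [44, 33, 82]
  POP R4  → R4 = 82, stack: [44, 33]
Final: R4 = 82

82


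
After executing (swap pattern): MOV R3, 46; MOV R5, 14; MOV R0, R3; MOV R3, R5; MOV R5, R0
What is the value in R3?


Register state trace (swap pattern):
  MOV R3, 46  → R3 = 46
  MOV R5, 14  → R5 = 14
  MOV R0, R3  → R0 = 46  (save R3)
  MOV R3, R5  → R3 = 14  (R3 gets R5's value)
  MOV R5, R0  → R5 = 46  (R5 gets saved value)
Final: R3 = 14

14


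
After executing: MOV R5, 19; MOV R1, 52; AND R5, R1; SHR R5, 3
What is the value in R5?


Register state trace:
  MOV R5, 19  → R5 = 19 (0b00010011)
  MOV R1, 52  → R1 = 52 (0b00110100)
  AND R5, R1  → R5 = 19 AND 52 = 16 (0b00010000)
  SHR R5, 3  → R5 = 16 >> 3 = 2
Final: R5 = 2

2


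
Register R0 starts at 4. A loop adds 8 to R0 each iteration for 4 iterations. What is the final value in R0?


Starting value: R0 = 4
  Iter 1: R0 = 4 + 8 = 12
  Iter 2: R0 = 12 + 8 = 20
  Iter 3: R0 = 20 + 8 = 28
  Iter 4: R0 = 28 + 8 = 36
Final: R0 = 36

36


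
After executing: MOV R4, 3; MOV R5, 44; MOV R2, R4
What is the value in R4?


Register state trace:
  MOV R4, 3  → R4 = 3
  MOV R5, 44  → R5 = 44
  MOV R2, R4  → R2 = 3
Final: R4 = 3

3


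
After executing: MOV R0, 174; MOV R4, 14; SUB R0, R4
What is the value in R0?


Register state trace:
  MOV R0, 174  → R0 = 174
  MOV R4, 14  → R4 = 14
  SUB R0, R4  → R0 = 174 - 14 = 160
Final: R0 = 160

160


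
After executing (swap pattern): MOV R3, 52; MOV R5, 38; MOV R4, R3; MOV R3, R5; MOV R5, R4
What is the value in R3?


Register state trace (swap pattern):
  MOV R3, 52  → R3 = 52
  MOV R5, 38  → R5 = 38
  MOV R4, R3  → R4 = 52  (save R3)
  MOV R3, R5  → R3 = 38  (R3 gets R5's value)
  MOV R5, R4  → R5 = 52  (R5 gets saved value)
Final: R3 = 38

38


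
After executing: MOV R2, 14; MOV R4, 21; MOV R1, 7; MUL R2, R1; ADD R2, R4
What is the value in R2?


Register state trace:
  MOV R2, 14  → R2 = 14
  MOV R4, 21  → R4 = 21
  MOV R1, 7  → R1 = 7
  MUL R2, R1  → R2 = 14 * 7 = 98
  ADD R2, R4  → R2 = 98 + 21 = 119
Final: R2 = 119

119


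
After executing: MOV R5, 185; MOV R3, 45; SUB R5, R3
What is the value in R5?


Register state trace:
  MOV R5, 185  → R5 = 185
  MOV R3, 45  → R3 = 45
  SUB R5, R3  → R5 = 185 - 45 = 140
Final: R5 = 140

140


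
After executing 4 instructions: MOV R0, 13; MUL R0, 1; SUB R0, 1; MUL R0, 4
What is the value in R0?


Register state trace:
  MOV R0, 13  → R0 = 13
  MUL R0, 1  → R0 = 13 * 1 = 13
  SUB R0, 1  → R0 = 13 - 1 = 12
  MUL R0, 4  → R0 = 12 * 4 = 48
Final: R0 = 48

48


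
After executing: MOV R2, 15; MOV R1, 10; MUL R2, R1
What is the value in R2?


Register state trace:
  MOV R2, 15  → R2 = 15
  MOV R1, 10  → R1 = 10
  MUL R2, R1  → R2 = 15 * 10 = 150
Final: R2 = 150

150


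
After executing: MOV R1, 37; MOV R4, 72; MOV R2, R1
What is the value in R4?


Register state trace:
  MOV R1, 37  → R1 = 37
  MOV R4, 72  → R4 = 72
  MOV R2, R1  → R2 = 37
Final: R4 = 72

72


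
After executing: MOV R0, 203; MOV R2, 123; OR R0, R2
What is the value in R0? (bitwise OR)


Register state trace:
  MOV R0, 203  → R0 = 203 (0b11001011)
  MOV R2, 123  → R2 = 123 (0b01111011)
  OR R0, R2   → R0 = 203 OR 123 = 251 (0b11111011)
Final: R0 = 251

251


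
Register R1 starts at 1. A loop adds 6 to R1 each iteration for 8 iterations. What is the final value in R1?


Starting value: R1 = 1
  Iter 1: R1 = 1 + 6 = 7
  Iter 2: R1 = 7 + 6 = 13
  Iter 3: R1 = 13 + 6 = 19
  Iter 4: R1 = 19 + 6 = 25
  Iter 5: R1 = 25 + 6 = 31
  Iter 6: R1 = 31 + 6 = 37
  Iter 7: R1 = 37 + 6 = 43
  Iter 8: R1 = 43 + 6 = 49
Final: R1 = 49

49


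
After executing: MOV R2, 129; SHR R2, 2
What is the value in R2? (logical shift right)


Register state trace:
  MOV R2, 129  → R2 = 129
  SHR R2, 2  → R2 = 129 >> 2 = 129 // 2^2 = 32
Final: R2 = 32

32


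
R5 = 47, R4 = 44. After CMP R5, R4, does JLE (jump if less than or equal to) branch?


Trace:
  R5 = 47, R4 = 44
  CMP R5, R4  → compares 47 vs 44
  JLE checks: is 47 less than or equal to 44?
  47 > 44, so condition is false
Branch taken: No

No


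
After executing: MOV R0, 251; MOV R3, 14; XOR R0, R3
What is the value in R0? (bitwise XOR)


Register state trace:
  MOV R0, 251  → R0 = 251 (0b11111011)
  MOV R3, 14  → R3 = 14 (0b00001110)
  XOR R0, R3  → R0 = 251 XOR 14 = 245 (0b11110101)
Final: R0 = 245

245


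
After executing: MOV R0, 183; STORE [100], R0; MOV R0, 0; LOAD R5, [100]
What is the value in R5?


Register and memory trace:
  MOV R0, 183  → R0 = 183
  STORE [100], R0  → mem[100] = 183
  MOV R0, 0  → R0 = 0
  LOAD R5, [100]  → R5 = mem[100] = 183
Final: R5 = 183

183


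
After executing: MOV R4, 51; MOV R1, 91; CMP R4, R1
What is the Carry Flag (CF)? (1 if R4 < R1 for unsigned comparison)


Register state trace:
  MOV R4, 51  → R4 = 51
  MOV R1, 91  → R1 = 91
  CMP R4, R1  → unsigned 51 - 91: borrow occurs
  51 < 91, so CF = 1
CF = 1

1


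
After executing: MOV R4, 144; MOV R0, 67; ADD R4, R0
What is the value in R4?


Register state trace:
  MOV R4, 144  → R4 = 144
  MOV R0, 67  → R0 = 67
  ADD R4, R0  → R4 = 144 + 67 = 211
Final: R4 = 211

211


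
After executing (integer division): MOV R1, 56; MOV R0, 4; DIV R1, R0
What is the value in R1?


Register state trace:
  MOV R1, 56  → R1 = 56
  MOV R0, 4  → R0 = 4
  DIV R1, R0  → R1 = 56 // 4 = 14
Final: R1 = 14

14


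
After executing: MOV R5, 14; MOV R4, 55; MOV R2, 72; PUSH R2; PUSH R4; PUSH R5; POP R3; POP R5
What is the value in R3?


Stack trace (top is rightmost):
  MOV R5, 14  → R5 = 14
  MOV R4, 55  → R4 = 55
  MOV R2, 72  → R2 = 72
  PUSH R2  → stack: [72]
  PUSH R4  → stack: [72, 55]
  PUSH R5  → stack: [72, 55, 14]
  POP R3  → R3 = 14, stack: [72, 55]
  POP R5  → R5 = 55, stack: [72]
Final: R3 = 14

14


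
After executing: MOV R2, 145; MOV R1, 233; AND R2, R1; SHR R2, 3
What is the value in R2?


Register state trace:
  MOV R2, 145  → R2 = 145 (0b10010001)
  MOV R1, 233  → R1 = 233 (0b11101001)
  AND R2, R1  → R2 = 145 AND 233 = 129 (0b10000001)
  SHR R2, 3  → R2 = 129 >> 3 = 16
Final: R2 = 16

16


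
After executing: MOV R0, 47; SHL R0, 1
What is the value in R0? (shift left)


Register state trace:
  MOV R0, 47  → R0 = 47
  SHL R0, 1  → R0 = 47 << 1 = 47 * 2^1 = 94
Final: R0 = 94

94


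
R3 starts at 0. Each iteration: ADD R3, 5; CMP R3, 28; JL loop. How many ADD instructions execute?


Loop trace (R3 starts at 0, target 28, step 5):
  ADD #1: R3 = 0 + 5 = 5  → 5 < 28, loop
  ADD #2: R3 = 5 + 5 = 10  → 10 < 28, loop
  ADD #3: R3 = 10 + 5 = 15  → 15 < 28, loop
  ADD #4: R3 = 15 + 5 = 20  → 20 < 28, loop
  ADD #5: R3 = 20 + 5 = 25  → 25 < 28, loop
  ADD #6: R3 = 25 + 5 = 30  → 30 >= 28, exit
Total ADD instructions: 6

6


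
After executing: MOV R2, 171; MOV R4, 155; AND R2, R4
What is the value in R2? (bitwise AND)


Register state trace:
  MOV R2, 171  → R2 = 171 (0b10101011)
  MOV R4, 155  → R4 = 155 (0b10011011)
  AND R2, R4  → R2 = 171 AND 155 = 139 (0b10001011)
Final: R2 = 139

139


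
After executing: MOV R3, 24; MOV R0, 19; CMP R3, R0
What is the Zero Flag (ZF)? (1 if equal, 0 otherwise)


Register state trace:
  MOV R3, 24  → R3 = 24
  MOV R0, 19  → R0 = 19
  CMP R3, R0  → computes 24 - 19 = 5
  Result is nonzero, so values are not equal
ZF = 0

0


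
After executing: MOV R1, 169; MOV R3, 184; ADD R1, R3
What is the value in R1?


Register state trace:
  MOV R1, 169  → R1 = 169
  MOV R3, 184  → R3 = 184
  ADD R1, R3  → R1 = 169 + 184 = 353
Final: R1 = 353

353


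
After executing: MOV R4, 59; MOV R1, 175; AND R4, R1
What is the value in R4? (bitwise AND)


Register state trace:
  MOV R4, 59  → R4 = 59 (0b00111011)
  MOV R1, 175  → R1 = 175 (0b10101111)
  AND R4, R1  → R4 = 59 AND 175 = 43 (0b00101011)
Final: R4 = 43

43


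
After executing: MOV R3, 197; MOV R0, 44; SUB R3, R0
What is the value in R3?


Register state trace:
  MOV R3, 197  → R3 = 197
  MOV R0, 44  → R0 = 44
  SUB R3, R0  → R3 = 197 - 44 = 153
Final: R3 = 153

153


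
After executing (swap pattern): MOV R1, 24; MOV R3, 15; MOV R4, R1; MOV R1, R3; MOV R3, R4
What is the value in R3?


Register state trace (swap pattern):
  MOV R1, 24  → R1 = 24
  MOV R3, 15  → R3 = 15
  MOV R4, R1  → R4 = 24  (save R1)
  MOV R1, R3  → R1 = 15  (R1 gets R3's value)
  MOV R3, R4  → R3 = 24  (R3 gets saved value)
Final: R3 = 24

24


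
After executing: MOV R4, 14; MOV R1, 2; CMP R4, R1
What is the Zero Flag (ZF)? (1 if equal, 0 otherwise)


Register state trace:
  MOV R4, 14  → R4 = 14
  MOV R1, 2  → R1 = 2
  CMP R4, R1  → computes 14 - 2 = 12
  Result is nonzero, so values are not equal
ZF = 0

0


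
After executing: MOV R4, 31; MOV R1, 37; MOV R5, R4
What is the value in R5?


Register state trace:
  MOV R4, 31  → R4 = 31
  MOV R1, 37  → R1 = 37
  MOV R5, R4  → R5 = 31
Final: R5 = 31

31


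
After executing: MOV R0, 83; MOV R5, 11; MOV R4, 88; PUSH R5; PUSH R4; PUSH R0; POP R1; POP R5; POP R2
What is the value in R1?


Stack trace (top is rightmost):
  MOV R0, 83  → R0 = 83
  MOV R5, 11  → R5 = 11
  MOV R4, 88  → R4 = 88
  PUSH R5  → stack: [11]
  PUSH R4  → stack: [11, 88]
  PUSH R0  → stack: [11, 88, 83]
  POP R1  → R1 = 83, stack: [11, 88]
  POP R5  → R5 = 88, stack: [11]
  POP R2  → R2 = 11, stack: []
Final: R1 = 83

83


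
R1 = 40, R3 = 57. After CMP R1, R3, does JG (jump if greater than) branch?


Trace:
  R1 = 40, R3 = 57
  CMP R1, R3  → compares 40 vs 57
  JG checks: is 40 greater than 57?
  40 < 57, so condition is false
Branch taken: No

No


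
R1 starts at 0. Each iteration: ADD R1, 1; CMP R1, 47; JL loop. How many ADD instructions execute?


Loop trace (R1 starts at 0, target 47, step 1):
  ADD #1: R1 = 0 + 1 = 1  → 1 < 47, loop
  ADD #2: R1 = 1 + 1 = 2  → 2 < 47, loop
  ADD #3: R1 = 2 + 1 = 3  → 3 < 47, loop
  ADD #4: R1 = 3 + 1 = 4  → 4 < 47, loop
  ADD #5: R1 = 4 + 1 = 5  → 5 < 47, loop
  ADD #6: R1 = 5 + 1 = 6  → 6 < 47, loop
  ADD #7: R1 = 6 + 1 = 7  → 7 < 47, loop
  ADD #8: R1 = 7 + 1 = 8  → 8 < 47, loop
  ADD #9: R1 = 8 + 1 = 9  → 9 < 47, loop
  ADD #10: R1 = 9 + 1 = 10  → 10 < 47, loop
  ADD #11: R1 = 10 + 1 = 11  → 11 < 47, loop
  ADD #12: R1 = 11 + 1 = 12  → 12 < 47, loop
  ADD #13: R1 = 12 + 1 = 13  → 13 < 47, loop
  ADD #14: R1 = 13 + 1 = 14  → 14 < 47, loop
  ADD #15: R1 = 14 + 1 = 15  → 15 < 47, loop
  ADD #16: R1 = 15 + 1 = 16  → 16 < 47, loop
  ADD #17: R1 = 16 + 1 = 17  → 17 < 47, loop
  ADD #18: R1 = 17 + 1 = 18  → 18 < 47, loop
  ADD #19: R1 = 18 + 1 = 19  → 19 < 47, loop
  ADD #20: R1 = 19 + 1 = 20  → 20 < 47, loop
  ADD #21: R1 = 20 + 1 = 21  → 21 < 47, loop
  ADD #22: R1 = 21 + 1 = 22  → 22 < 47, loop
  ADD #23: R1 = 22 + 1 = 23  → 23 < 47, loop
  ADD #24: R1 = 23 + 1 = 24  → 24 < 47, loop
  ADD #25: R1 = 24 + 1 = 25  → 25 < 47, loop
  ADD #26: R1 = 25 + 1 = 26  → 26 < 47, loop
  ADD #27: R1 = 26 + 1 = 27  → 27 < 47, loop
  ADD #28: R1 = 27 + 1 = 28  → 28 < 47, loop
  ADD #29: R1 = 28 + 1 = 29  → 29 < 47, loop
  ADD #30: R1 = 29 + 1 = 30  → 30 < 47, loop
  ADD #31: R1 = 30 + 1 = 31  → 31 < 47, loop
  ADD #32: R1 = 31 + 1 = 32  → 32 < 47, loop
  ADD #33: R1 = 32 + 1 = 33  → 33 < 47, loop
  ADD #34: R1 = 33 + 1 = 34  → 34 < 47, loop
  ADD #35: R1 = 34 + 1 = 35  → 35 < 47, loop
  ADD #36: R1 = 35 + 1 = 36  → 36 < 47, loop
  ADD #37: R1 = 36 + 1 = 37  → 37 < 47, loop
  ADD #38: R1 = 37 + 1 = 38  → 38 < 47, loop
  ADD #39: R1 = 38 + 1 = 39  → 39 < 47, loop
  ADD #40: R1 = 39 + 1 = 40  → 40 < 47, loop
  ADD #41: R1 = 40 + 1 = 41  → 41 < 47, loop
  ADD #42: R1 = 41 + 1 = 42  → 42 < 47, loop
  ADD #43: R1 = 42 + 1 = 43  → 43 < 47, loop
  ADD #44: R1 = 43 + 1 = 44  → 44 < 47, loop
  ADD #45: R1 = 44 + 1 = 45  → 45 < 47, loop
  ADD #46: R1 = 45 + 1 = 46  → 46 < 47, loop
  ADD #47: R1 = 46 + 1 = 47  → 47 >= 47, exit
Total ADD instructions: 47

47


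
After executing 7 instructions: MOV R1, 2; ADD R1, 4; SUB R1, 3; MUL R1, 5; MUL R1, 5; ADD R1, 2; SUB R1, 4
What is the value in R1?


Register state trace:
  MOV R1, 2  → R1 = 2
  ADD R1, 4  → R1 = 2 + 4 = 6
  SUB R1, 3  → R1 = 6 - 3 = 3
  MUL R1, 5  → R1 = 3 * 5 = 15
  MUL R1, 5  → R1 = 15 * 5 = 75
  ADD R1, 2  → R1 = 75 + 2 = 77
  SUB R1, 4  → R1 = 77 - 4 = 73
Final: R1 = 73

73


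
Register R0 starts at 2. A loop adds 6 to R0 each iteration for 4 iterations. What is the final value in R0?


Starting value: R0 = 2
  Iter 1: R0 = 2 + 6 = 8
  Iter 2: R0 = 8 + 6 = 14
  Iter 3: R0 = 14 + 6 = 20
  Iter 4: R0 = 20 + 6 = 26
Final: R0 = 26

26


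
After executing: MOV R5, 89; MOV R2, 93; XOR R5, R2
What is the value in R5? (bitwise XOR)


Register state trace:
  MOV R5, 89  → R5 = 89 (0b01011001)
  MOV R2, 93  → R2 = 93 (0b01011101)
  XOR R5, R2  → R5 = 89 XOR 93 = 4 (0b00000100)
Final: R5 = 4

4


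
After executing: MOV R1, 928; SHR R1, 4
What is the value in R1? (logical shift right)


Register state trace:
  MOV R1, 928  → R1 = 928
  SHR R1, 4  → R1 = 928 >> 4 = 928 // 2^4 = 58
Final: R1 = 58

58


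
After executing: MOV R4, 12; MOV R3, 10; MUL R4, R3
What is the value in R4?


Register state trace:
  MOV R4, 12  → R4 = 12
  MOV R3, 10  → R3 = 10
  MUL R4, R3  → R4 = 12 * 10 = 120
Final: R4 = 120

120


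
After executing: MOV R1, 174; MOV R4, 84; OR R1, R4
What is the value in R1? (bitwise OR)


Register state trace:
  MOV R1, 174  → R1 = 174 (0b10101110)
  MOV R4, 84  → R4 = 84 (0b01010100)
  OR R1, R4   → R1 = 174 OR 84 = 254 (0b11111110)
Final: R1 = 254

254


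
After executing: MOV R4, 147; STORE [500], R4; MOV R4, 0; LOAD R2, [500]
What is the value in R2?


Register and memory trace:
  MOV R4, 147  → R4 = 147
  STORE [500], R4  → mem[500] = 147
  MOV R4, 0  → R4 = 0
  LOAD R2, [500]  → R2 = mem[500] = 147
Final: R2 = 147

147


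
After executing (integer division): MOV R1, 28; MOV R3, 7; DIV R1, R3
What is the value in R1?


Register state trace:
  MOV R1, 28  → R1 = 28
  MOV R3, 7  → R3 = 7
  DIV R1, R3  → R1 = 28 // 7 = 4
Final: R1 = 4

4


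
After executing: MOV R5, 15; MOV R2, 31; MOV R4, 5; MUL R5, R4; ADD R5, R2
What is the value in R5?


Register state trace:
  MOV R5, 15  → R5 = 15
  MOV R2, 31  → R2 = 31
  MOV R4, 5  → R4 = 5
  MUL R5, R4  → R5 = 15 * 5 = 75
  ADD R5, R2  → R5 = 75 + 31 = 106
Final: R5 = 106

106


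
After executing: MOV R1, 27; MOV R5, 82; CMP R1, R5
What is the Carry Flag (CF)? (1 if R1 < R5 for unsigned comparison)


Register state trace:
  MOV R1, 27  → R1 = 27
  MOV R5, 82  → R5 = 82
  CMP R1, R5  → unsigned 27 - 82: borrow occurs
  27 < 82, so CF = 1
CF = 1

1


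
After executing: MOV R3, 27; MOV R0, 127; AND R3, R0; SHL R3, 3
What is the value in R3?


Register state trace:
  MOV R3, 27  → R3 = 27 (0b00011011)
  MOV R0, 127  → R0 = 127 (0b01111111)
  AND R3, R0  → R3 = 27 AND 127 = 27 (0b00011011)
  SHL R3, 3  → R3 = 27 << 3 = 216
Final: R3 = 216

216


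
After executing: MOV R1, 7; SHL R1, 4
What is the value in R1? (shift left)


Register state trace:
  MOV R1, 7  → R1 = 7
  SHL R1, 4  → R1 = 7 << 4 = 7 * 2^4 = 112
Final: R1 = 112

112


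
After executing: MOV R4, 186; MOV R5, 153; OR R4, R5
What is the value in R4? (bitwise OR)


Register state trace:
  MOV R4, 186  → R4 = 186 (0b10111010)
  MOV R5, 153  → R5 = 153 (0b10011001)
  OR R4, R5   → R4 = 186 OR 153 = 187 (0b10111011)
Final: R4 = 187

187


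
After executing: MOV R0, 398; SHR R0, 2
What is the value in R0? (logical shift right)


Register state trace:
  MOV R0, 398  → R0 = 398
  SHR R0, 2  → R0 = 398 >> 2 = 398 // 2^2 = 99
Final: R0 = 99

99


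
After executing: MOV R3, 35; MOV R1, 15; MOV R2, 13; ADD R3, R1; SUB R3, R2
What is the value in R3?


Register state trace:
  MOV R3, 35  → R3 = 35
  MOV R1, 15  → R1 = 15
  MOV R2, 13  → R2 = 13
  ADD R3, R1  → R3 = 35 + 15 = 50
  SUB R3, R2  → R3 = 50 - 13 = 37
Final: R3 = 37

37


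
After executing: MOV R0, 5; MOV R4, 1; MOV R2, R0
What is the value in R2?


Register state trace:
  MOV R0, 5  → R0 = 5
  MOV R4, 1  → R4 = 1
  MOV R2, R0  → R2 = 5
Final: R2 = 5

5


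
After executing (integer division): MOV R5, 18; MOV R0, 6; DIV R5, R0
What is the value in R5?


Register state trace:
  MOV R5, 18  → R5 = 18
  MOV R0, 6  → R0 = 6
  DIV R5, R0  → R5 = 18 // 6 = 3
Final: R5 = 3

3


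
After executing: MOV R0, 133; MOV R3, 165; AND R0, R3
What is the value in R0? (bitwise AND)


Register state trace:
  MOV R0, 133  → R0 = 133 (0b10000101)
  MOV R3, 165  → R3 = 165 (0b10100101)
  AND R0, R3  → R0 = 133 AND 165 = 133 (0b10000101)
Final: R0 = 133

133


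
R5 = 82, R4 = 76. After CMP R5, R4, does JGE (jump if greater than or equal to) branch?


Trace:
  R5 = 82, R4 = 76
  CMP R5, R4  → compares 82 vs 76
  JGE checks: is 82 greater than or equal to 76?
  82 > 76, so condition is true
Branch taken: Yes

Yes


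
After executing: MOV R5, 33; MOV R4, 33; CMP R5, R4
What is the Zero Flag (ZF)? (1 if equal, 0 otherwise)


Register state trace:
  MOV R5, 33  → R5 = 33
  MOV R4, 33  → R4 = 33
  CMP R5, R4  → computes 33 - 33 = 0
  Result is zero, so values are equal
ZF = 1

1


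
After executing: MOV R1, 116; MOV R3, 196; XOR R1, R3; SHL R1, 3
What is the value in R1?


Register state trace:
  MOV R1, 116  → R1 = 116 (0b01110100)
  MOV R3, 196  → R3 = 196 (0b11000100)
  XOR R1, R3  → R1 = 116 XOR 196 = 176 (0b10110000)
  SHL R1, 3  → R1 = 176 << 3 = 1408
Final: R1 = 1408

1408


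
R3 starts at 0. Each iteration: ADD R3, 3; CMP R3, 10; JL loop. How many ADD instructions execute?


Loop trace (R3 starts at 0, target 10, step 3):
  ADD #1: R3 = 0 + 3 = 3  → 3 < 10, loop
  ADD #2: R3 = 3 + 3 = 6  → 6 < 10, loop
  ADD #3: R3 = 6 + 3 = 9  → 9 < 10, loop
  ADD #4: R3 = 9 + 3 = 12  → 12 >= 10, exit
Total ADD instructions: 4

4
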